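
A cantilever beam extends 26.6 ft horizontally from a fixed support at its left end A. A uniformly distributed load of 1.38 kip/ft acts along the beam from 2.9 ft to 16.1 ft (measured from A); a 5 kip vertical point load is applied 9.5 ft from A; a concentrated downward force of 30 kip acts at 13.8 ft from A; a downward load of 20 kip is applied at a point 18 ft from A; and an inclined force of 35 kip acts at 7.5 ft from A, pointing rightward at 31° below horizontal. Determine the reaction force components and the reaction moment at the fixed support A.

A_x = -30.00 kip, A_y = 91.24 kip, M_A = 1130 kip·ft

Resultant of the distributed load: 1.38 × 13.2 = 18.216 kip at 9.5 ft from A.
ΣF_x = 0: A_x + 35·cos31° = 0 → A_x = -30.00 kip.
ΣF_y = 0: A_y − 1.38·13.2 − 5 − 30 − 20 − 35·sin31° = 0 → A_y = 91.24 kip.
ΣM about A: M_A − (1.38·13.2)·9.5 − 5·9.5 − 30·13.8 − 20·18 − 35·sin31°·7.5 = 0 → M_A = 1130 kip·ft.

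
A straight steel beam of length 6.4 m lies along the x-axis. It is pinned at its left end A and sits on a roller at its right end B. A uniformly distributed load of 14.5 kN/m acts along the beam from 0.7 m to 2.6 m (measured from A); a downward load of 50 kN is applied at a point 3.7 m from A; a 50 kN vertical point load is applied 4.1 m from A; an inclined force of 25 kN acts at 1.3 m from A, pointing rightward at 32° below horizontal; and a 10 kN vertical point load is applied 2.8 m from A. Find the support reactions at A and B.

Resultant of the distributed load: 14.5 × 1.9 = 27.55 kN at 1.65 m from A.
ΣM about A: B_y·6.4 − (14.5·1.9)·1.65 − 50·3.7 − 50·4.1 − 25·sin32°·1.3 − 10·2.8 = 0 → B_y = 480.68/6.4 = 75.1063 ≈ 75.11 kN.
ΣF_y = 0: A_y + 75.1063 − 14.5·1.9 − 50 − 50 − 25·sin32° − 10 = 0 → A_y = 75.69 kN.
ΣF_x = 0: A_x + 25·cos32° = 0 → A_x = -21.20 kN.

A_x = -21.20 kN, A_y = 75.69 kN, B_y = 75.11 kN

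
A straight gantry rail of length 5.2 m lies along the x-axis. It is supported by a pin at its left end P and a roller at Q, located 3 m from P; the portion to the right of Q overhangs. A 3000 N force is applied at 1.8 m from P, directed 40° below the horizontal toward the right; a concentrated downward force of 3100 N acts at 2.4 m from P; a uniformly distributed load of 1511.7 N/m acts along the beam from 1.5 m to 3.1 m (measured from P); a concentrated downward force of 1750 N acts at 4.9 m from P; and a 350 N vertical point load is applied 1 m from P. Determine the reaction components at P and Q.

Resultant of the distributed load: 1511.7 × 1.6 = 2418.72 N at 2.3 m from P.
ΣM about P: Q_y·3 − 3000·sin40°·1.8 − 3100·2.4 − (1511.7·1.6)·2.3 − 1750·4.9 − 350·1 = 0 → Q_y = 25399.1/3 = 8466.37 ≈ 8466 N.
ΣF_y = 0: P_y + 8466.37 − 3000·sin40° − 3100 − 1511.7·1.6 − 1750 − 350 = 0 → P_y = 1081 N.
ΣF_x = 0: P_x + 3000·cos40° = 0 → P_x = -2298 N.

P_x = -2298 N, P_y = 1081 N, Q_y = 8466 N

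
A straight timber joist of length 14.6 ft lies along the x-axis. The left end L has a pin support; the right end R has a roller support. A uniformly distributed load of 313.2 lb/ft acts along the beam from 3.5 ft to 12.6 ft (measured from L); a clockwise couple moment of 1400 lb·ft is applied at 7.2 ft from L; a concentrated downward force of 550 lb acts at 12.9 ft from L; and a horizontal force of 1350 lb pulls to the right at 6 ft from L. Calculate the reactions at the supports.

Resultant of the distributed load: 313.2 × 9.1 = 2850.12 lb at 8.05 ft from L.
Taking moments about L: R_y·14.6 − (313.2·9.1)·8.05 − 1400 − 550·12.9 = 0 → R_y = 31438.466/14.6 = 2153.32 ≈ 2153 lb.
ΣF_y = 0: L_y + 2153.32 − 313.2·9.1 − 550 = 0 → L_y = 1247 lb.
ΣF_x = 0: L_x + 1350 = 0 → L_x = -1350 lb.

L_x = -1350 lb, L_y = 1247 lb, R_y = 2153 lb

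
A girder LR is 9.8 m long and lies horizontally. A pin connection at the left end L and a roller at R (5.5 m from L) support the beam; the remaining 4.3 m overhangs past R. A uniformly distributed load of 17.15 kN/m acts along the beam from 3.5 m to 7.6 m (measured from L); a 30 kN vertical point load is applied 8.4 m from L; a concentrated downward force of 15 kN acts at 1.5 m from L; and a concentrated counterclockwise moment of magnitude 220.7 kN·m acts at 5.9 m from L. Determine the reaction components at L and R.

L_x = 0, L_y = 34.58 kN, R_y = 80.74 kN

Resultant of the distributed load: 17.15 × 4.1 = 70.315 kN at 5.55 m from L.
ΣM about L: R_y·5.5 − (17.15·4.1)·5.55 − 30·8.4 − 15·1.5 + 220.7 = 0 → R_y = 444.04825/5.5 = 80.736 ≈ 80.74 kN.
ΣF_y = 0: L_y + 80.736 − 17.15·4.1 − 30 − 15 = 0 → L_y = 34.58 kN.
ΣF_x = 0: no horizontal applied forces, so L_x = 0.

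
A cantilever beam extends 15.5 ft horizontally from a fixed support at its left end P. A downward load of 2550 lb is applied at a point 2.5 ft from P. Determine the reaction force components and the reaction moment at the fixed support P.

ΣF_x = 0: P_x = 0.
ΣF_y = 0: P_y − 2550 = 0 → P_y = 2550 lb.
ΣM about P: M_P − 2550·2.5 = 0 → M_P = 6375 lb·ft.

P_x = 0, P_y = 2550 lb, M_P = 6375 lb·ft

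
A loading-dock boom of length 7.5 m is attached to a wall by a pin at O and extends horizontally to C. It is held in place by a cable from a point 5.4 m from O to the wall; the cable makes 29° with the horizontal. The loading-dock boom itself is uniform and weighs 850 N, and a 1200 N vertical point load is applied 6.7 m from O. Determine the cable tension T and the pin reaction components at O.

ΣM about O: T·sin29°·5.4 − 850·3.75 − 1200·6.7 = 0 → T = 11227.5/(5.4·0.48481) = 4288.62 ≈ 4289 N.
ΣF_x = 0: O_x − T·cos29° = 0 → O_x = 4288.62 × 0.87462 = 3751 N.
ΣF_y = 0: O_y + T·sin29° − 850 − 1200 = 0 → O_y = 2050 − 4288.62 × 0.48481 = -29.17 N.

T = 4289 N, O_x = 3751 N, O_y = -29.17 N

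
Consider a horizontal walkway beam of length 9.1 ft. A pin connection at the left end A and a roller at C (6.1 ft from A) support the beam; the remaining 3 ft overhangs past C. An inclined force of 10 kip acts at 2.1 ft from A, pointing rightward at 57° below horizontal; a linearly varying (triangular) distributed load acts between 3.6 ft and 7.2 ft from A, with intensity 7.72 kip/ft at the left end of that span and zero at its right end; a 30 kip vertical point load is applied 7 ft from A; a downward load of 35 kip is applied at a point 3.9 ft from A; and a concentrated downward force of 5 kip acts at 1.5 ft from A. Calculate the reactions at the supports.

Resultant of the triangular load: ½ × 7.72 × 3.6 = 13.896 kip, acting at 4.8 ft from A (one-third of the span from the peak).
Taking moments about A: C_y·6.1 − 10·sin57°·2.1 − (½·7.72·3.6)·4.8 − 30·7 − 35·3.9 − 5·1.5 = 0 → C_y = 438.313/6.1 = 71.8546 ≈ 71.85 kip.
ΣF_y = 0: A_y + 71.8546 − 10·sin57° − ½·7.72·3.6 − 30 − 35 − 5 = 0 → A_y = 20.43 kip.
ΣF_x = 0: A_x + 10·cos57° = 0 → A_x = -5.446 kip.

A_x = -5.446 kip, A_y = 20.43 kip, C_y = 71.85 kip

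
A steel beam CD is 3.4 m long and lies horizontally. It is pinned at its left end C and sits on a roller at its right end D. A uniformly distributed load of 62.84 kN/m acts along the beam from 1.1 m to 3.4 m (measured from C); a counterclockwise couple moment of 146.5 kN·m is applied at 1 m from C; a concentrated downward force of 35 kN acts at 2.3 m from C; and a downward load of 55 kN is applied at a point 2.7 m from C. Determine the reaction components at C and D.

Resultant of the distributed load: 62.84 × 2.3 = 144.532 kN at 2.25 m from C.
Taking moments about C: D_y·3.4 − (62.84·2.3)·2.25 + 146.5 − 35·2.3 − 55·2.7 = 0 → D_y = 407.697/3.4 = 119.911 ≈ 119.9 kN.
ΣF_y = 0: C_y + 119.911 − 62.84·2.3 − 35 − 55 = 0 → C_y = 114.6 kN.
ΣF_x = 0: no horizontal applied forces, so C_x = 0.

C_x = 0, C_y = 114.6 kN, D_y = 119.9 kN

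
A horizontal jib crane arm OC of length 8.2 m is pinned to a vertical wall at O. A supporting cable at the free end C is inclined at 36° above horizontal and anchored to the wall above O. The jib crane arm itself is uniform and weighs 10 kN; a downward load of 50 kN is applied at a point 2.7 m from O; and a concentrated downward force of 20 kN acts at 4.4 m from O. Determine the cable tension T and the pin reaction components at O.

T = 54.77 kN, O_x = 44.31 kN, O_y = 47.80 kN

ΣM about O: T·sin36°·8.2 − 10·4.1 − 50·2.7 − 20·4.4 = 0 → T = 264/(8.2·0.587785) = 54.7736 ≈ 54.77 kN.
ΣF_x = 0: O_x − T·cos36° = 0 → O_x = 54.7736 × 0.809017 = 44.31 kN.
ΣF_y = 0: O_y + T·sin36° − 10 − 50 − 20 = 0 → O_y = 80 − 54.7736 × 0.587785 = 47.80 kN.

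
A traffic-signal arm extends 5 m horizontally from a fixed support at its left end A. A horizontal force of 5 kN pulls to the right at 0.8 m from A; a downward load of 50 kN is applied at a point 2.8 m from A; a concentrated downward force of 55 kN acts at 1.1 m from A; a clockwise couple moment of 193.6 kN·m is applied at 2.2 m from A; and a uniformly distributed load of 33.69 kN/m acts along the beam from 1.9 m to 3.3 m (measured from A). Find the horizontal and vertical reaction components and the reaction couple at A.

Resultant of the distributed load: 33.69 × 1.4 = 47.166 kN at 2.6 m from A.
ΣF_x = 0: A_x + 5 = 0 → A_x = -5.000 kN.
ΣF_y = 0: A_y − 50 − 55 − 33.69·1.4 = 0 → A_y = 152.2 kN.
ΣM about A: M_A − 50·2.8 − 55·1.1 − 193.6 − (33.69·1.4)·2.6 = 0 → M_A = 516.7 kN·m.

A_x = -5.000 kN, A_y = 152.2 kN, M_A = 516.7 kN·m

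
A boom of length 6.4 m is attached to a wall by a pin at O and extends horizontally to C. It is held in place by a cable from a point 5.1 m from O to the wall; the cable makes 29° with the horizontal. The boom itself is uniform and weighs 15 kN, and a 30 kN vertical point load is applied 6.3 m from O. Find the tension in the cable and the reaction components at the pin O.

T = 95.85 kN, O_x = 83.84 kN, O_y = -1.471 kN

ΣM about O: T·sin29°·5.1 − 15·3.2 − 30·6.3 = 0 → T = 237/(5.1·0.48481) = 95.8532 ≈ 95.85 kN.
ΣF_x = 0: O_x − T·cos29° = 0 → O_x = 95.8532 × 0.87462 = 83.84 kN.
ΣF_y = 0: O_y + T·sin29° − 15 − 30 = 0 → O_y = 45 − 95.8532 × 0.48481 = -1.471 kN.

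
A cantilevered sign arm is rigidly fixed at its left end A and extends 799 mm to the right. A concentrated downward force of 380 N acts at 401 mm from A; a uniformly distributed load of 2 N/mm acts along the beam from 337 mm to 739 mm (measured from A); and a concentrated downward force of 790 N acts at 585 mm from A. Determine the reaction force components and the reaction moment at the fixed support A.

A_x = 0, A_y = 1974 N, M_A = 1047000 N·mm

Resultant of the distributed load: 2 × 402 = 804 N at 538 mm from A.
ΣF_x = 0: A_x = 0.
ΣF_y = 0: A_y − 380 − 2·402 − 790 = 0 → A_y = 1974 N.
ΣM about A: M_A − 380·401 − (2·402)·538 − 790·585 = 0 → M_A = 1047000 N·mm.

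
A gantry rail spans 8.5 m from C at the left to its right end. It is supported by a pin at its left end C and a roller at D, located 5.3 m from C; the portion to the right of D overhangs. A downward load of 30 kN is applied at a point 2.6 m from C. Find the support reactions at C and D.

Taking moments about C: D_y·5.3 − 30·2.6 = 0 → D_y = 78/5.3 = 14.717 ≈ 14.72 kN.
ΣF_y = 0: C_y + 14.717 − 30 = 0 → C_y = 15.28 kN.
ΣF_x = 0: no horizontal applied forces, so C_x = 0.

C_x = 0, C_y = 15.28 kN, D_y = 14.72 kN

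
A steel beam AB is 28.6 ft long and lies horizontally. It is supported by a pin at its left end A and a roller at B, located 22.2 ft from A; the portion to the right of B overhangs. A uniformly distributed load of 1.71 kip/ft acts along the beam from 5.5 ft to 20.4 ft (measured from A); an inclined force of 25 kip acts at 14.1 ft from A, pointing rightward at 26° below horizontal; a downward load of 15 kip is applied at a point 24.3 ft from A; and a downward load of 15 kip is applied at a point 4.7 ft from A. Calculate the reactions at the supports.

A_x = -22.47 kip, A_y = 25.02 kip, B_y = 41.42 kip

Resultant of the distributed load: 1.71 × 14.9 = 25.479 kip at 12.95 ft from A.
Taking moments about A: B_y·22.2 − (1.71·14.9)·12.95 − 25·sin26°·14.1 − 15·24.3 − 15·4.7 = 0 → B_y = 919.479/22.2 = 41.418 ≈ 41.42 kip.
ΣF_y = 0: A_y + 41.418 − 1.71·14.9 − 25·sin26° − 15 − 15 = 0 → A_y = 25.02 kip.
ΣF_x = 0: A_x + 25·cos26° = 0 → A_x = -22.47 kip.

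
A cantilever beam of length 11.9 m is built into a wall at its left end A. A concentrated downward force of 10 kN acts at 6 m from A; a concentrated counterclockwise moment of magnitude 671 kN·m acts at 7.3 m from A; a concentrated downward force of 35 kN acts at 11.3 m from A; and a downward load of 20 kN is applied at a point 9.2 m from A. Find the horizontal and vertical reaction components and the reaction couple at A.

A_x = 0, A_y = 65.00 kN, M_A = -31.50 kN·m

ΣF_x = 0: A_x = 0.
ΣF_y = 0: A_y − 10 − 35 − 20 = 0 → A_y = 65.00 kN.
ΣM about A: M_A − 10·6 + 671 − 35·11.3 − 20·9.2 = 0 → M_A = -31.50 kN·m.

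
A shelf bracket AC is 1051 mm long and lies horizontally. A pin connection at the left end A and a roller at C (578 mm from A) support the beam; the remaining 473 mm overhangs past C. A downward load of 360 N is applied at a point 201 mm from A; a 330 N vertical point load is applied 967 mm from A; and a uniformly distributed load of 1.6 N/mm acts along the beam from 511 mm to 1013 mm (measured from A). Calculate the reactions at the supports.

A_x = 0, A_y = -243.0 N, C_y = 1736 N

Resultant of the distributed load: 1.6 × 502 = 803.2 N at 762 mm from A.
ΣM about A: C_y·578 − 360·201 − 330·967 − (1.6·502)·762 = 0 → C_y = 1003508.4/578 = 1736.17 ≈ 1736 N.
ΣF_y = 0: A_y + 1736.17 − 360 − 330 − 1.6·502 = 0 → A_y = -243.0 N.
ΣF_x = 0: no horizontal applied forces, so A_x = 0.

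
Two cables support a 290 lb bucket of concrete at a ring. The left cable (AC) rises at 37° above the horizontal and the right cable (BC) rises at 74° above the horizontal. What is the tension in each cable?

ΣF_x = 0: −T_AC·cos37° + T_BC·cos74° = 0 → T_BC = 2.89741·T_AC.
ΣF_y = 0: T_AC·sin37° + T_BC·sin74° = 290.
Substitute: T_AC·(0.601815 + 2.89741·0.961262) = 290 → T_AC = 85.6219 ≈ 85.62 lb.
Then T_BC = 2.89741 × 85.6219 = 248.1 lb.

T_AC = 85.62 lb, T_BC = 248.1 lb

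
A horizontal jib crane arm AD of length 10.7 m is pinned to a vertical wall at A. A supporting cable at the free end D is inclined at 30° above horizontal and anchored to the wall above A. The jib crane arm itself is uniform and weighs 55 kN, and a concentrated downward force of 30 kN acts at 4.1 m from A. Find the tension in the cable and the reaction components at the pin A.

T = 77.99 kN, A_x = 67.54 kN, A_y = 46.00 kN

ΣM about A: T·sin30°·10.7 − 55·5.35 − 30·4.1 = 0 → T = 417.25/(10.7·0.5) = 77.9907 ≈ 77.99 kN.
ΣF_x = 0: A_x − T·cos30° = 0 → A_x = 77.9907 × 0.866025 = 67.54 kN.
ΣF_y = 0: A_y + T·sin30° − 55 − 30 = 0 → A_y = 85 − 77.9907 × 0.5 = 46.00 kN.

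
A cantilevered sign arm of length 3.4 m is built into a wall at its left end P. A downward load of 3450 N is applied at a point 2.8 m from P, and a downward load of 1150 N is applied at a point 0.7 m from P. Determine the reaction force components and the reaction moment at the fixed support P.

P_x = 0, P_y = 4600 N, M_P = 10460 N·m

ΣF_x = 0: P_x = 0.
ΣF_y = 0: P_y − 3450 − 1150 = 0 → P_y = 4600 N.
ΣM about P: M_P − 3450·2.8 − 1150·0.7 = 0 → M_P = 10460 N·m.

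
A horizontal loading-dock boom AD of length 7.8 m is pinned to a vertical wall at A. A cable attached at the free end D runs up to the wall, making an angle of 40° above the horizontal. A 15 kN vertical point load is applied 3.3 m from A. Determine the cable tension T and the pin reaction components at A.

ΣM about A: T·sin40°·7.8 − 15·3.3 = 0 → T = 49.5/(7.8·0.642788) = 9.87286 ≈ 9.873 kN.
ΣF_x = 0: A_x − T·cos40° = 0 → A_x = 9.87286 × 0.766044 = 7.563 kN.
ΣF_y = 0: A_y + T·sin40° − 15 = 0 → A_y = 15 − 9.87286 × 0.642788 = 8.654 kN.

T = 9.873 kN, A_x = 7.563 kN, A_y = 8.654 kN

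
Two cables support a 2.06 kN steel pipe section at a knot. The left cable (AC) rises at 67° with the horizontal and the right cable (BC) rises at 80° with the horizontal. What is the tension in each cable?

ΣF_x = 0: −T_AC·cos67° + T_BC·cos80° = 0 → T_BC = 2.25013·T_AC.
ΣF_y = 0: T_AC·sin67° + T_BC·sin80° = 2.06.
Substitute: T_AC·(0.920505 + 2.25013·0.984808) = 2.06 → T_AC = 0.656793 ≈ 0.6568 kN.
Then T_BC = 2.25013 × 0.656793 = 1.478 kN.

T_AC = 0.6568 kN, T_BC = 1.478 kN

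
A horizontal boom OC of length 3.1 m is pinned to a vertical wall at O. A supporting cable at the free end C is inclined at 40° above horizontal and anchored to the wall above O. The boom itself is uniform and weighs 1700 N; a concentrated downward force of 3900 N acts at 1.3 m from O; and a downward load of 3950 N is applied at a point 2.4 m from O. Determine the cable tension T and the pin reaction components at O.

T = 8624 N, O_x = 6607 N, O_y = 4006 N

ΣM about O: T·sin40°·3.1 − 1700·1.55 − 3900·1.3 − 3950·2.4 = 0 → T = 17185/(3.1·0.642788) = 8624.23 ≈ 8624 N.
ΣF_x = 0: O_x − T·cos40° = 0 → O_x = 8624.23 × 0.766044 = 6607 N.
ΣF_y = 0: O_y + T·sin40° − 1700 − 3900 − 3950 = 0 → O_y = 9550 − 8624.23 × 0.642788 = 4006 N.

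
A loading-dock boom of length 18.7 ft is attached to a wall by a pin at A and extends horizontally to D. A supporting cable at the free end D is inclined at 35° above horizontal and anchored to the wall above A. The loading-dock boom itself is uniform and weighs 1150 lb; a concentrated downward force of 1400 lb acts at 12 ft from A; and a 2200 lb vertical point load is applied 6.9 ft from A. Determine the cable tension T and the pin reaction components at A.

ΣM about A: T·sin35°·18.7 − 1150·9.35 − 1400·12 − 2200·6.9 = 0 → T = 42732.5/(18.7·0.573576) = 3984.06 ≈ 3984 lb.
ΣF_x = 0: A_x − T·cos35° = 0 → A_x = 3984.06 × 0.819152 = 3264 lb.
ΣF_y = 0: A_y + T·sin35° − 1150 − 1400 − 2200 = 0 → A_y = 4750 − 3984.06 × 0.573576 = 2465 lb.

T = 3984 lb, A_x = 3264 lb, A_y = 2465 lb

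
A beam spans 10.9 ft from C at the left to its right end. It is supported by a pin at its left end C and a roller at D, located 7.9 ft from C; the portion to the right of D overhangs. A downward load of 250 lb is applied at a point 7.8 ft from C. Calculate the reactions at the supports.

Moments about C: D_y·7.9 − 250·7.8 = 0 → D_y = 1950/7.9 = 246.835 ≈ 246.8 lb.
ΣF_y = 0: C_y + 246.835 − 250 = 0 → C_y = 3.165 lb.
ΣF_x = 0: no horizontal applied forces, so C_x = 0.

C_x = 0, C_y = 3.165 lb, D_y = 246.8 lb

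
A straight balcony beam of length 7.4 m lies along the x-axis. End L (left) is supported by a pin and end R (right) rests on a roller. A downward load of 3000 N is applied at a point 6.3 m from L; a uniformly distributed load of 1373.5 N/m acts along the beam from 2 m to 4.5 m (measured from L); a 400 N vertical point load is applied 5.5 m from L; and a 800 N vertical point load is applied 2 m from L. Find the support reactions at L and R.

L_x = 0, L_y = 3058 N, R_y = 4576 N

Resultant of the distributed load: 1373.5 × 2.5 = 3433.75 N at 3.25 m from L.
Taking moments about L: R_y·7.4 − 3000·6.3 − (1373.5·2.5)·3.25 − 400·5.5 − 800·2 = 0 → R_y = 33859.6875/7.4 = 4575.63 ≈ 4576 N.
ΣF_y = 0: L_y + 4575.63 − 3000 − 1373.5·2.5 − 400 − 800 = 0 → L_y = 3058 N.
ΣF_x = 0: no horizontal applied forces, so L_x = 0.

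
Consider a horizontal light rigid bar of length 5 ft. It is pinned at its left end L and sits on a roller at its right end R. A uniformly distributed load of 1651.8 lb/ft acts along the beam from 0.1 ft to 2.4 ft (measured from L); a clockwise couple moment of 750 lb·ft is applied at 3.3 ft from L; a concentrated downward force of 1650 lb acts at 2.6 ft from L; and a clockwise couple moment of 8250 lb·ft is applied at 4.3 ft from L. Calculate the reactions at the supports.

L_x = 0, L_y = 1841 lb, R_y = 3608 lb

Resultant of the distributed load: 1651.8 × 2.3 = 3799.14 lb at 1.25 ft from L.
Taking moments about L: R_y·5 − (1651.8·2.3)·1.25 − 750 − 1650·2.6 − 8250 = 0 → R_y = 18038.925/5 = 3607.78 ≈ 3608 lb.
ΣF_y = 0: L_y + 3607.78 − 1651.8·2.3 − 1650 = 0 → L_y = 1841 lb.
ΣF_x = 0: no horizontal applied forces, so L_x = 0.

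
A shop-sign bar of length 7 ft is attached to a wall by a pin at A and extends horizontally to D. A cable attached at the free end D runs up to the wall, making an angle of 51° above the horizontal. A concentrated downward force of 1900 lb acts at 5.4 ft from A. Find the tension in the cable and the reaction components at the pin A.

T = 1886 lb, A_x = 1187 lb, A_y = 434.3 lb

ΣM about A: T·sin51°·7 − 1900·5.4 = 0 → T = 10260/(7·0.777146) = 1886.02 ≈ 1886 lb.
ΣF_x = 0: A_x − T·cos51° = 0 → A_x = 1886.02 × 0.62932 = 1187 lb.
ΣF_y = 0: A_y + T·sin51° − 1900 = 0 → A_y = 1900 − 1886.02 × 0.777146 = 434.3 lb.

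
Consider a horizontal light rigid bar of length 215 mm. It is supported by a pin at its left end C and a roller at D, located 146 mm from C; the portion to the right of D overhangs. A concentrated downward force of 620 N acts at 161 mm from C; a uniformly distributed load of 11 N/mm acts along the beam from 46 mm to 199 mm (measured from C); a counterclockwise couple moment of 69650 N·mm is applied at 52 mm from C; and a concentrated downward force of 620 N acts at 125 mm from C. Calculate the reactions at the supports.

C_x = 0, C_y = 773.4 N, D_y = 2150 N

Resultant of the distributed load: 11 × 153 = 1683 N at 122.5 mm from C.
ΣM about C: D_y·146 − 620·161 − (11·153)·122.5 + 69650 − 620·125 = 0 → D_y = 313837.5/146 = 2149.57 ≈ 2150 N.
ΣF_y = 0: C_y + 2149.57 − 620 − 11·153 − 620 = 0 → C_y = 773.4 N.
ΣF_x = 0: no horizontal applied forces, so C_x = 0.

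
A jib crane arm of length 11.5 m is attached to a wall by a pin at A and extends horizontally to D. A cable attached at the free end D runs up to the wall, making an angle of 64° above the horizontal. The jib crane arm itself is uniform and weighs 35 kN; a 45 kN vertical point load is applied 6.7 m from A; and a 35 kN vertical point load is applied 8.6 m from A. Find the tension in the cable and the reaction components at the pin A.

ΣM about A: T·sin64°·11.5 − 35·5.75 − 45·6.7 − 35·8.6 = 0 → T = 803.75/(11.5·0.898794) = 77.7612 ≈ 77.76 kN.
ΣF_x = 0: A_x − T·cos64° = 0 → A_x = 77.7612 × 0.438371 = 34.09 kN.
ΣF_y = 0: A_y + T·sin64° − 35 − 45 − 35 = 0 → A_y = 115 − 77.7612 × 0.898794 = 45.11 kN.

T = 77.76 kN, A_x = 34.09 kN, A_y = 45.11 kN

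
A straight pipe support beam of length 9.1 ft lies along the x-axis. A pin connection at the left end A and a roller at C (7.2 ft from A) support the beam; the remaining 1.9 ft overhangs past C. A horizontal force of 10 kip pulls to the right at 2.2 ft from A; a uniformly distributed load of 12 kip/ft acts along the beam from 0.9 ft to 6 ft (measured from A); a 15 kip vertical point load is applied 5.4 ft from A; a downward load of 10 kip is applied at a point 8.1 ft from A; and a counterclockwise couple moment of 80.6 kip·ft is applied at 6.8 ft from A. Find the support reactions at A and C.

Resultant of the distributed load: 12 × 5.1 = 61.2 kip at 3.45 ft from A.
Moments about A: C_y·7.2 − (12·5.1)·3.45 − 15·5.4 − 10·8.1 + 80.6 = 0 → C_y = 292.54/7.2 = 40.6306 ≈ 40.63 kip.
ΣF_y = 0: A_y + 40.6306 − 12·5.1 − 15 − 10 = 0 → A_y = 45.57 kip.
ΣF_x = 0: A_x + 10 = 0 → A_x = -10.00 kip.

A_x = -10.00 kip, A_y = 45.57 kip, C_y = 40.63 kip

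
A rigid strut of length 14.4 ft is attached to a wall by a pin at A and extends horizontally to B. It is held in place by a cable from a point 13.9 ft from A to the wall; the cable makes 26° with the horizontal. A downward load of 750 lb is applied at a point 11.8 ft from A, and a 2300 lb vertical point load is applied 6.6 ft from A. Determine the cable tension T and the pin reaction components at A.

T = 3944 lb, A_x = 3545 lb, A_y = 1321 lb

ΣM about A: T·sin26°·13.9 − 750·11.8 − 2300·6.6 = 0 → T = 24030/(13.9·0.438371) = 3943.64 ≈ 3944 lb.
ΣF_x = 0: A_x − T·cos26° = 0 → A_x = 3943.64 × 0.898794 = 3545 lb.
ΣF_y = 0: A_y + T·sin26° − 750 − 2300 = 0 → A_y = 3050 − 3943.64 × 0.438371 = 1321 lb.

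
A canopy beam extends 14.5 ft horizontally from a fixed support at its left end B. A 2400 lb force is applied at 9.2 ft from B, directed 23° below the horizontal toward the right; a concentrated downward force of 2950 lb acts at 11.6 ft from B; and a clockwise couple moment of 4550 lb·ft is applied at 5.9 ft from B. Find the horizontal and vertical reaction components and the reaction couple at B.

ΣF_x = 0: B_x + 2400·cos23° = 0 → B_x = -2209 lb.
ΣF_y = 0: B_y − 2400·sin23° − 2950 = 0 → B_y = 3888 lb.
ΣM about B: M_B − 2400·sin23°·9.2 − 2950·11.6 − 4550 = 0 → M_B = 47400 lb·ft.

B_x = -2209 lb, B_y = 3888 lb, M_B = 47400 lb·ft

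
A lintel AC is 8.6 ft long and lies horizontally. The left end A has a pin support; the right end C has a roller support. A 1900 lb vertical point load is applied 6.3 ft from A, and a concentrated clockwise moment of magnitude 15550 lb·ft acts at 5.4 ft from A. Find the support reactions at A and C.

A_x = 0, A_y = -1300 lb, C_y = 3200 lb

Taking moments about A: C_y·8.6 − 1900·6.3 − 15550 = 0 → C_y = 27520/8.6 = 3200 lb.
ΣF_y = 0: A_y + 3200 − 1900 = 0 → A_y = -1300 lb.
ΣF_x = 0: no horizontal applied forces, so A_x = 0.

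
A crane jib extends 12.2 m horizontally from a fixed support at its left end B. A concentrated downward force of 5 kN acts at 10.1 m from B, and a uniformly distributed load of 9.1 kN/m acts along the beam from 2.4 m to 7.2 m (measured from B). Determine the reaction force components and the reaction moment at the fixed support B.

B_x = 0, B_y = 48.68 kN, M_B = 260.2 kN·m

Resultant of the distributed load: 9.1 × 4.8 = 43.68 kN at 4.8 m from B.
ΣF_x = 0: B_x = 0.
ΣF_y = 0: B_y − 5 − 9.1·4.8 = 0 → B_y = 48.68 kN.
ΣM about B: M_B − 5·10.1 − (9.1·4.8)·4.8 = 0 → M_B = 260.2 kN·m.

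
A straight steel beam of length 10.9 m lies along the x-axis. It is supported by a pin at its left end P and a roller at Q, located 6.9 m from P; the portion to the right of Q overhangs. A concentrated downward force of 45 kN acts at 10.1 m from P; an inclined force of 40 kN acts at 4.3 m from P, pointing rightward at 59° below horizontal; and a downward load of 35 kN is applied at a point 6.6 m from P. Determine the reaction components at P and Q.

Taking moments about P: Q_y·6.9 − 45·10.1 − 40·sin59°·4.3 − 35·6.6 = 0 → Q_y = 832.933/6.9 = 120.715 ≈ 120.7 kN.
ΣF_y = 0: P_y + 120.715 − 45 − 40·sin59° − 35 = 0 → P_y = -6.428 kN.
ΣF_x = 0: P_x + 40·cos59° = 0 → P_x = -20.60 kN.

P_x = -20.60 kN, P_y = -6.428 kN, Q_y = 120.7 kN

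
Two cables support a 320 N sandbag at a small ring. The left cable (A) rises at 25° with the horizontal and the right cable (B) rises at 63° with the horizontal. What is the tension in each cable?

T_A = 145.4 N, T_B = 290.2 N

ΣF_x = 0: −T_A·cos25° + T_B·cos63° = 0 → T_B = 1.99631·T_A.
ΣF_y = 0: T_A·sin25° + T_B·sin63° = 320.
Substitute: T_A·(0.422618 + 1.99631·0.891007) = 320 → T_A = 145.366 ≈ 145.4 N.
Then T_B = 1.99631 × 145.366 = 290.2 N.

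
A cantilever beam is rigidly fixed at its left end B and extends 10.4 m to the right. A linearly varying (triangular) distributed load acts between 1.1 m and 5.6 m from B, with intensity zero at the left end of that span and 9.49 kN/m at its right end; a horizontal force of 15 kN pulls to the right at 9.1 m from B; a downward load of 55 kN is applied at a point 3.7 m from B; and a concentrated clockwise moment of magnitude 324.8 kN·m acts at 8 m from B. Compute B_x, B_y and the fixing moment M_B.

B_x = -15.00 kN, B_y = 76.35 kN, M_B = 615.8 kN·m

Resultant of the triangular load: ½ × 9.49 × 4.5 = 21.3525 kN, acting at 4.1 m from B (one-third of the span from the peak).
ΣF_x = 0: B_x + 15 = 0 → B_x = -15.00 kN.
ΣF_y = 0: B_y − ½·9.49·4.5 − 55 = 0 → B_y = 76.35 kN.
ΣM about B: M_B − (½·9.49·4.5)·4.1 − 55·3.7 − 324.8 = 0 → M_B = 615.8 kN·m.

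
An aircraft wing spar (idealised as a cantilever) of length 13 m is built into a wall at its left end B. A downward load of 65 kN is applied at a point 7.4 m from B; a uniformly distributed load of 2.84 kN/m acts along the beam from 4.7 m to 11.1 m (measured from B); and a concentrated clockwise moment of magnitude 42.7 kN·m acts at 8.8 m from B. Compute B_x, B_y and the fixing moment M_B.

B_x = 0, B_y = 83.18 kN, M_B = 667.3 kN·m

Resultant of the distributed load: 2.84 × 6.4 = 18.176 kN at 7.9 m from B.
ΣF_x = 0: B_x = 0.
ΣF_y = 0: B_y − 65 − 2.84·6.4 = 0 → B_y = 83.18 kN.
ΣM about B: M_B − 65·7.4 − (2.84·6.4)·7.9 − 42.7 = 0 → M_B = 667.3 kN·m.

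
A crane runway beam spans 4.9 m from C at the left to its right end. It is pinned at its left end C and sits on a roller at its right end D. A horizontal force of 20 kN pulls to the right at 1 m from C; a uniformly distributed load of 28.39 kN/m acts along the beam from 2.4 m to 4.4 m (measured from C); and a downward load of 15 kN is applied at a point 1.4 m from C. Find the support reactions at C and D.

C_x = -20.00 kN, C_y = 28.10 kN, D_y = 43.68 kN

Resultant of the distributed load: 28.39 × 2 = 56.78 kN at 3.4 m from C.
Taking moments about C: D_y·4.9 − (28.39·2)·3.4 − 15·1.4 = 0 → D_y = 214.052/4.9 = 43.6841 ≈ 43.68 kN.
ΣF_y = 0: C_y + 43.6841 − 28.39·2 − 15 = 0 → C_y = 28.10 kN.
ΣF_x = 0: C_x + 20 = 0 → C_x = -20.00 kN.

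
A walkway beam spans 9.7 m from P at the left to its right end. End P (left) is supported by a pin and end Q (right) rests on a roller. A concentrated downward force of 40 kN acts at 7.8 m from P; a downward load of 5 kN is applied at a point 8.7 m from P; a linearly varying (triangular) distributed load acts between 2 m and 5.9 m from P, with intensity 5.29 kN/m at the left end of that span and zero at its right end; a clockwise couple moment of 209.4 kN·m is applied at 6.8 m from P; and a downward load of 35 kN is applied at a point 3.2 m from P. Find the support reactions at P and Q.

Resultant of the triangular load: ½ × 5.29 × 3.9 = 10.3155 kN, acting at 3.3 m from P (one-third of the span from the peak).
Moments about P: Q_y·9.7 − 40·7.8 − 5·8.7 − (½·5.29·3.9)·3.3 − 209.4 − 35·3.2 = 0 → Q_y = 710.94115/9.7 = 73.2929 ≈ 73.29 kN.
ΣF_y = 0: P_y + 73.2929 − 40 − 5 − ½·5.29·3.9 − 35 = 0 → P_y = 17.02 kN.
ΣF_x = 0: no horizontal applied forces, so P_x = 0.

P_x = 0, P_y = 17.02 kN, Q_y = 73.29 kN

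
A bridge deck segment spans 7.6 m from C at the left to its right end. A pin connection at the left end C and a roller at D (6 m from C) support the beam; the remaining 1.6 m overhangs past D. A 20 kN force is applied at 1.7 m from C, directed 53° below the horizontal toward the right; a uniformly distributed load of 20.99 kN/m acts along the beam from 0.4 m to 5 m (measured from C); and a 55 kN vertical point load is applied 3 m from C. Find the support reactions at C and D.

Resultant of the distributed load: 20.99 × 4.6 = 96.554 kN at 2.7 m from C.
Moments about C: D_y·6 − 20·sin53°·1.7 − (20.99·4.6)·2.7 − 55·3 = 0 → D_y = 452.849/6 = 75.4748 ≈ 75.47 kN.
ΣF_y = 0: C_y + 75.4748 − 20·sin53° − 20.99·4.6 − 55 = 0 → C_y = 92.05 kN.
ΣF_x = 0: C_x + 20·cos53° = 0 → C_x = -12.04 kN.

C_x = -12.04 kN, C_y = 92.05 kN, D_y = 75.47 kN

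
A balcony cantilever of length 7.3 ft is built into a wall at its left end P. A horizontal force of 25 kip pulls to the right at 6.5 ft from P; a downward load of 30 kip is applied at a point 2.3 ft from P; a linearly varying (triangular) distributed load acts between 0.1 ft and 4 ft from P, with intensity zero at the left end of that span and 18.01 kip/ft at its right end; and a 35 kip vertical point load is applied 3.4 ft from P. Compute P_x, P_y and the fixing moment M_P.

P_x = -25.00 kip, P_y = 100.1 kip, M_P = 282.8 kip·ft

Resultant of the triangular load: ½ × 18.01 × 3.9 = 35.1195 kip, acting at 2.7 ft from P (one-third of the span from the peak).
ΣF_x = 0: P_x + 25 = 0 → P_x = -25.00 kip.
ΣF_y = 0: P_y − 30 − ½·18.01·3.9 − 35 = 0 → P_y = 100.1 kip.
ΣM about P: M_P − 30·2.3 − (½·18.01·3.9)·2.7 − 35·3.4 = 0 → M_P = 282.8 kip·ft.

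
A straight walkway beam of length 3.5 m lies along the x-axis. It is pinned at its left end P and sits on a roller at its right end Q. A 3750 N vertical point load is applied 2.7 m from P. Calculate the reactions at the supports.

Moments about P: Q_y·3.5 − 3750·2.7 = 0 → Q_y = 10125/3.5 = 2892.86 ≈ 2893 N.
ΣF_y = 0: P_y + 2892.86 − 3750 = 0 → P_y = 857.1 N.
ΣF_x = 0: no horizontal applied forces, so P_x = 0.

P_x = 0, P_y = 857.1 N, Q_y = 2893 N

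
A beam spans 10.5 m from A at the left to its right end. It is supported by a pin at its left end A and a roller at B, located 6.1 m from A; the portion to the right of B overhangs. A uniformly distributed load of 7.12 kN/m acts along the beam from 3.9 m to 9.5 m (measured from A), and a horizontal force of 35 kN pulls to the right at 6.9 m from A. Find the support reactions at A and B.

Resultant of the distributed load: 7.12 × 5.6 = 39.872 kN at 6.7 m from A.
Taking moments about A: B_y·6.1 − (7.12·5.6)·6.7 = 0 → B_y = 267.1424/6.1 = 43.7938 ≈ 43.79 kN.
ΣF_y = 0: A_y + 43.7938 − 7.12·5.6 = 0 → A_y = -3.922 kN.
ΣF_x = 0: A_x + 35 = 0 → A_x = -35.00 kN.

A_x = -35.00 kN, A_y = -3.922 kN, B_y = 43.79 kN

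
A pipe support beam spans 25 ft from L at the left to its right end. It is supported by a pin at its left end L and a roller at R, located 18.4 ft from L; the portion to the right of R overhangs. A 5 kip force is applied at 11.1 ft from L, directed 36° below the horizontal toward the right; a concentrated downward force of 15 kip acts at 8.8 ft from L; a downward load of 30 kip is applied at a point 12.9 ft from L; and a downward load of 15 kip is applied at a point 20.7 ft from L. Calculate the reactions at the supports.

L_x = -4.045 kip, L_y = 16.08 kip, R_y = 46.85 kip

Moments about L: R_y·18.4 − 5·sin36°·11.1 − 15·8.8 − 30·12.9 − 15·20.7 = 0 → R_y = 862.122/18.4 = 46.8545 ≈ 46.85 kip.
ΣF_y = 0: L_y + 46.8545 − 5·sin36° − 15 − 30 − 15 = 0 → L_y = 16.08 kip.
ΣF_x = 0: L_x + 5·cos36° = 0 → L_x = -4.045 kip.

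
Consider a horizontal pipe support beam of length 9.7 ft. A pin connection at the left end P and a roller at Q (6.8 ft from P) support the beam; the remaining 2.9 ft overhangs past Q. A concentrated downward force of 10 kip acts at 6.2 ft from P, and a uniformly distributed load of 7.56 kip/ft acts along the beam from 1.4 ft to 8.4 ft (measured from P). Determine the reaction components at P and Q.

Resultant of the distributed load: 7.56 × 7 = 52.92 kip at 4.9 ft from P.
Taking moments about P: Q_y·6.8 − 10·6.2 − (7.56·7)·4.9 = 0 → Q_y = 321.308/6.8 = 47.2512 ≈ 47.25 kip.
ΣF_y = 0: P_y + 47.2512 − 10 − 7.56·7 = 0 → P_y = 15.67 kip.
ΣF_x = 0: no horizontal applied forces, so P_x = 0.

P_x = 0, P_y = 15.67 kip, Q_y = 47.25 kip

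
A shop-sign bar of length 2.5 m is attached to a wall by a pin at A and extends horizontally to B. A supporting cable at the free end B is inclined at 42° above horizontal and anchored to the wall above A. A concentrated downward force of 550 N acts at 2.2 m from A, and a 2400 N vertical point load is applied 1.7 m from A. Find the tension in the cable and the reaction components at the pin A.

ΣM about A: T·sin42°·2.5 − 550·2.2 − 2400·1.7 = 0 → T = 5290/(2.5·0.669131) = 3162.31 ≈ 3162 N.
ΣF_x = 0: A_x − T·cos42° = 0 → A_x = 3162.31 × 0.743145 = 2350 N.
ΣF_y = 0: A_y + T·sin42° − 550 − 2400 = 0 → A_y = 2950 − 3162.31 × 0.669131 = 834.0 N.

T = 3162 N, A_x = 2350 N, A_y = 834.0 N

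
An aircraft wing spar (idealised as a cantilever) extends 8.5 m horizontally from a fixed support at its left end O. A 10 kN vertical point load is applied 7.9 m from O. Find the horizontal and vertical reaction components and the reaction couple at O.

O_x = 0, O_y = 10.00 kN, M_O = 79.00 kN·m

ΣF_x = 0: O_x = 0.
ΣF_y = 0: O_y − 10 = 0 → O_y = 10.00 kN.
ΣM about O: M_O − 10·7.9 = 0 → M_O = 79.00 kN·m.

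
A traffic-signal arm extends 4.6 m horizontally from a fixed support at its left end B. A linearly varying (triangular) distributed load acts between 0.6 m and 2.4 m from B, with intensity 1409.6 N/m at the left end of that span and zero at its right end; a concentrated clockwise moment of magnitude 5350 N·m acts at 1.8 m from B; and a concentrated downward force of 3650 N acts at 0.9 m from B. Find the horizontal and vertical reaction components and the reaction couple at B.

Resultant of the triangular load: ½ × 1409.6 × 1.8 = 1268.64 N, acting at 1.2 m from B (one-third of the span from the peak).
ΣF_x = 0: B_x = 0.
ΣF_y = 0: B_y − ½·1409.6·1.8 − 3650 = 0 → B_y = 4919 N.
ΣM about B: M_B − (½·1409.6·1.8)·1.2 − 5350 − 3650·0.9 = 0 → M_B = 10160 N·m.

B_x = 0, B_y = 4919 N, M_B = 10160 N·m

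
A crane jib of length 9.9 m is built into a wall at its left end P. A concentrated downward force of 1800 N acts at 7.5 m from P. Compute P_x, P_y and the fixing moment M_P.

P_x = 0, P_y = 1800 N, M_P = 13500 N·m

ΣF_x = 0: P_x = 0.
ΣF_y = 0: P_y − 1800 = 0 → P_y = 1800 N.
ΣM about P: M_P − 1800·7.5 = 0 → M_P = 13500 N·m.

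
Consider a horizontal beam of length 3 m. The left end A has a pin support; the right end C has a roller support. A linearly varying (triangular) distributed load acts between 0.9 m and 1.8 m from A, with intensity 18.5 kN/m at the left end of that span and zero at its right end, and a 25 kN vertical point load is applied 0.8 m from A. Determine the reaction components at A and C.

A_x = 0, A_y = 23.33 kN, C_y = 9.997 kN

Resultant of the triangular load: ½ × 18.5 × 0.9 = 8.325 kN, acting at 1.2 m from A (one-third of the span from the peak).
Moments about A: C_y·3 − (½·18.5·0.9)·1.2 − 25·0.8 = 0 → C_y = 29.99/3 = 9.99667 ≈ 9.997 kN.
ΣF_y = 0: A_y + 9.99667 − ½·18.5·0.9 − 25 = 0 → A_y = 23.33 kN.
ΣF_x = 0: no horizontal applied forces, so A_x = 0.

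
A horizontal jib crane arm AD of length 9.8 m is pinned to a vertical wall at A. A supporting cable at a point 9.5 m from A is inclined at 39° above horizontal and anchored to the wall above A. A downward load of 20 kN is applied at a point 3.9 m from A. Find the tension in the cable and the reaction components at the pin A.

ΣM about A: T·sin39°·9.5 − 20·3.9 = 0 → T = 78/(9.5·0.62932) = 13.0467 ≈ 13.05 kN.
ΣF_x = 0: A_x − T·cos39° = 0 → A_x = 13.0467 × 0.777146 = 10.14 kN.
ΣF_y = 0: A_y + T·sin39° − 20 = 0 → A_y = 20 − 13.0467 × 0.62932 = 11.79 kN.

T = 13.05 kN, A_x = 10.14 kN, A_y = 11.79 kN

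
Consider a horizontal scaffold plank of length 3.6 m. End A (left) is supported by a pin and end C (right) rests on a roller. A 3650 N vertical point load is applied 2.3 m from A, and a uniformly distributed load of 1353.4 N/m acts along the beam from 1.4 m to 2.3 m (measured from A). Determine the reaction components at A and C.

A_x = 0, A_y = 1910 N, C_y = 2958 N

Resultant of the distributed load: 1353.4 × 0.9 = 1218.06 N at 1.85 m from A.
Taking moments about A: C_y·3.6 − 3650·2.3 − (1353.4·0.9)·1.85 = 0 → C_y = 10648.411/3.6 = 2957.89 ≈ 2958 N.
ΣF_y = 0: A_y + 2957.89 − 3650 − 1353.4·0.9 = 0 → A_y = 1910 N.
ΣF_x = 0: no horizontal applied forces, so A_x = 0.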